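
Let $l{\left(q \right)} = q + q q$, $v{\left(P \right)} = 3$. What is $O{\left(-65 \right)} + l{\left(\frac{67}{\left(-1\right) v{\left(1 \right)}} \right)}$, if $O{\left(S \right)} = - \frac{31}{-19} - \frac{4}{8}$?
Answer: $\frac{163331}{342} \approx 477.58$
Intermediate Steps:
$O{\left(S \right)} = \frac{43}{38}$ ($O{\left(S \right)} = \left(-31\right) \left(- \frac{1}{19}\right) - \frac{1}{2} = \frac{31}{19} - \frac{1}{2} = \frac{43}{38}$)
$l{\left(q \right)} = q + q^{2}$
$O{\left(-65 \right)} + l{\left(\frac{67}{\left(-1\right) v{\left(1 \right)}} \right)} = \frac{43}{38} + \frac{67}{\left(-1\right) 3} \left(1 + \frac{67}{\left(-1\right) 3}\right) = \frac{43}{38} + \frac{67}{-3} \left(1 + \frac{67}{-3}\right) = \frac{43}{38} + 67 \left(- \frac{1}{3}\right) \left(1 + 67 \left(- \frac{1}{3}\right)\right) = \frac{43}{38} - \frac{67 \left(1 - \frac{67}{3}\right)}{3} = \frac{43}{38} - - \frac{4288}{9} = \frac{43}{38} + \frac{4288}{9} = \frac{163331}{342}$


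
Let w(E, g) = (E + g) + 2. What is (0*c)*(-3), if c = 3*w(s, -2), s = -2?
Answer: 0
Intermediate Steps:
w(E, g) = 2 + E + g
c = -6 (c = 3*(2 - 2 - 2) = 3*(-2) = -6)
(0*c)*(-3) = (0*(-6))*(-3) = 0*(-3) = 0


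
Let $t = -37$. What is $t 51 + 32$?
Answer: $-1855$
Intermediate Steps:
$t 51 + 32 = \left(-37\right) 51 + 32 = -1887 + 32 = -1855$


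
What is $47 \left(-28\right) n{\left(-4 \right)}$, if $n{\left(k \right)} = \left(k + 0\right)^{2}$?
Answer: $-21056$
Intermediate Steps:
$n{\left(k \right)} = k^{2}$
$47 \left(-28\right) n{\left(-4 \right)} = 47 \left(-28\right) \left(-4\right)^{2} = \left(-1316\right) 16 = -21056$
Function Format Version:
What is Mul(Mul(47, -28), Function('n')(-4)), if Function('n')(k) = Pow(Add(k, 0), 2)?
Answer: -21056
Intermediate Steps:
Function('n')(k) = Pow(k, 2)
Mul(Mul(47, -28), Function('n')(-4)) = Mul(Mul(47, -28), Pow(-4, 2)) = Mul(-1316, 16) = -21056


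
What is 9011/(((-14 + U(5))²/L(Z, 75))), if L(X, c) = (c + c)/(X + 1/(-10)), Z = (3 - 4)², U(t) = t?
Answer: 4505500/243 ≈ 18541.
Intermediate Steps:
Z = 1 (Z = (-1)² = 1)
L(X, c) = 2*c/(-⅒ + X) (L(X, c) = (2*c)/(X - ⅒) = (2*c)/(-⅒ + X) = 2*c/(-⅒ + X))
9011/(((-14 + U(5))²/L(Z, 75))) = 9011/(((-14 + 5)²/((20*75/(-1 + 10*1))))) = 9011/(((-9)²/((20*75/(-1 + 10))))) = 9011/((81/((20*75/9)))) = 9011/((81/((20*75*(⅑))))) = 9011/((81/(500/3))) = 9011/((81*(3/500))) = 9011/(243/500) = 9011*(500/243) = 4505500/243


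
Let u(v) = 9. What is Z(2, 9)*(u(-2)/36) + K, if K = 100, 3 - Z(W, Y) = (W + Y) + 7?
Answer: 385/4 ≈ 96.250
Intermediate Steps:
Z(W, Y) = -4 - W - Y (Z(W, Y) = 3 - ((W + Y) + 7) = 3 - (7 + W + Y) = 3 + (-7 - W - Y) = -4 - W - Y)
Z(2, 9)*(u(-2)/36) + K = (-4 - 1*2 - 1*9)*(9/36) + 100 = (-4 - 2 - 9)*(9*(1/36)) + 100 = -15*1/4 + 100 = -15/4 + 100 = 385/4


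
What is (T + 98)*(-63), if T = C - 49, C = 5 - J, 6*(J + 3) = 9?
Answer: -6993/2 ≈ -3496.5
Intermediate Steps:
J = -3/2 (J = -3 + (⅙)*9 = -3 + 3/2 = -3/2 ≈ -1.5000)
C = 13/2 (C = 5 - 1*(-3/2) = 5 + 3/2 = 13/2 ≈ 6.5000)
T = -85/2 (T = 13/2 - 49 = -85/2 ≈ -42.500)
(T + 98)*(-63) = (-85/2 + 98)*(-63) = (111/2)*(-63) = -6993/2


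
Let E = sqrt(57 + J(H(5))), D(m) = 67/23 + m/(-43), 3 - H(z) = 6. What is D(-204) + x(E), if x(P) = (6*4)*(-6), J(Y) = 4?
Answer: -134843/989 ≈ -136.34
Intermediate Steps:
H(z) = -3 (H(z) = 3 - 1*6 = 3 - 6 = -3)
D(m) = 67/23 - m/43 (D(m) = 67*(1/23) + m*(-1/43) = 67/23 - m/43)
E = sqrt(61) (E = sqrt(57 + 4) = sqrt(61) ≈ 7.8102)
x(P) = -144 (x(P) = 24*(-6) = -144)
D(-204) + x(E) = (67/23 - 1/43*(-204)) - 144 = (67/23 + 204/43) - 144 = 7573/989 - 144 = -134843/989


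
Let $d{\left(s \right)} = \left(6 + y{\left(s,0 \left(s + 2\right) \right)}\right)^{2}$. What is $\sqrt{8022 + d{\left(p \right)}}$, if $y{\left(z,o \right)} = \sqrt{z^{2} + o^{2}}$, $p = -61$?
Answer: $\sqrt{12511} \approx 111.85$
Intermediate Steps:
$y{\left(z,o \right)} = \sqrt{o^{2} + z^{2}}$
$d{\left(s \right)} = \left(6 + \sqrt{s^{2}}\right)^{2}$ ($d{\left(s \right)} = \left(6 + \sqrt{\left(0 \left(s + 2\right)\right)^{2} + s^{2}}\right)^{2} = \left(6 + \sqrt{\left(0 \left(2 + s\right)\right)^{2} + s^{2}}\right)^{2} = \left(6 + \sqrt{0^{2} + s^{2}}\right)^{2} = \left(6 + \sqrt{0 + s^{2}}\right)^{2} = \left(6 + \sqrt{s^{2}}\right)^{2}$)
$\sqrt{8022 + d{\left(p \right)}} = \sqrt{8022 + \left(6 + \sqrt{\left(-61\right)^{2}}\right)^{2}} = \sqrt{8022 + \left(6 + \sqrt{3721}\right)^{2}} = \sqrt{8022 + \left(6 + 61\right)^{2}} = \sqrt{8022 + 67^{2}} = \sqrt{8022 + 4489} = \sqrt{12511}$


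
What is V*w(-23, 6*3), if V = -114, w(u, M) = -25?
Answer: 2850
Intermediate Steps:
V*w(-23, 6*3) = -114*(-25) = 2850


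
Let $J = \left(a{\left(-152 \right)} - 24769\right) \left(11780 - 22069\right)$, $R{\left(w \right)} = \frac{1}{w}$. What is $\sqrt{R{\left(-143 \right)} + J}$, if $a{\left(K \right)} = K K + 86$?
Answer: $\frac{6 \sqrt{9228367291}}{143} \approx 4030.7$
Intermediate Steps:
$a{\left(K \right)} = 86 + K^{2}$ ($a{\left(K \right)} = K^{2} + 86 = 86 + K^{2}$)
$J = 16246331$ ($J = \left(\left(86 + \left(-152\right)^{2}\right) - 24769\right) \left(11780 - 22069\right) = \left(\left(86 + 23104\right) - 24769\right) \left(-10289\right) = \left(23190 - 24769\right) \left(-10289\right) = \left(-1579\right) \left(-10289\right) = 16246331$)
$\sqrt{R{\left(-143 \right)} + J} = \sqrt{\frac{1}{-143} + 16246331} = \sqrt{- \frac{1}{143} + 16246331} = \sqrt{\frac{2323225332}{143}} = \frac{6 \sqrt{9228367291}}{143}$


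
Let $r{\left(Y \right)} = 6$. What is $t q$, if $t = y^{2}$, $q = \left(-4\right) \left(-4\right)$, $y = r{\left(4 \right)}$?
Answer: $576$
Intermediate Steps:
$y = 6$
$q = 16$
$t = 36$ ($t = 6^{2} = 36$)
$t q = 36 \cdot 16 = 576$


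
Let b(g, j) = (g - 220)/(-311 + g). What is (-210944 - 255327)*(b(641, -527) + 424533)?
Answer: -65322847026281/330 ≈ -1.9795e+11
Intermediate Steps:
b(g, j) = (-220 + g)/(-311 + g)
(-210944 - 255327)*(b(641, -527) + 424533) = (-210944 - 255327)*((-220 + 641)/(-311 + 641) + 424533) = -466271*(421/330 + 424533) = -466271*140096311/330 = -65322847026281/330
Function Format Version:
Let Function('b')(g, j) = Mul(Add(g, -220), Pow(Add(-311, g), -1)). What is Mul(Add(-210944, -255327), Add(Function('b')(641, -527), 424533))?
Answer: Rational(-65322847026281, 330) ≈ -1.9795e+11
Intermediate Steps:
Function('b')(g, j) = Mul(Pow(Add(-311, g), -1), Add(-220, g)) (Function('b')(g, j) = Mul(Add(-220, g), Pow(Add(-311, g), -1)) = Mul(Pow(Add(-311, g), -1), Add(-220, g)))
Mul(Add(-210944, -255327), Add(Function('b')(641, -527), 424533)) = Mul(Add(-210944, -255327), Add(Mul(Pow(Add(-311, 641), -1), Add(-220, 641)), 424533)) = Mul(-466271, Add(Mul(Pow(330, -1), 421), 424533)) = Mul(-466271, Add(Mul(Rational(1, 330), 421), 424533)) = Mul(-466271, Add(Rational(421, 330), 424533)) = Mul(-466271, Rational(140096311, 330)) = Rational(-65322847026281, 330)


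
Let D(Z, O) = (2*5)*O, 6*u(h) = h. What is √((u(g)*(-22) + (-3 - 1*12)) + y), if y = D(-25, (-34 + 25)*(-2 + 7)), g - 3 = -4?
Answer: 2*I*√1038/3 ≈ 21.479*I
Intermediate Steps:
g = -1 (g = 3 - 4 = -1)
u(h) = h/6
D(Z, O) = 10*O
y = -450 (y = 10*((-34 + 25)*(-2 + 7)) = 10*(-9*5) = 10*(-45) = -450)
√((u(g)*(-22) + (-3 - 1*12)) + y) = √((((⅙)*(-1))*(-22) + (-3 - 1*12)) - 450) = √((-⅙*(-22) + (-3 - 12)) - 450) = √((11/3 - 15) - 450) = √(-34/3 - 450) = √(-1384/3) = 2*I*√1038/3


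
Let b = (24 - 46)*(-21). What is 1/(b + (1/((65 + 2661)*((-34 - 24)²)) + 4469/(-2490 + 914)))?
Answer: 903271004/414749834583 ≈ 0.0021779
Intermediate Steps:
b = 462 (b = -22*(-21) = 462)
1/(b + (1/((65 + 2661)*((-34 - 24)²)) + 4469/(-2490 + 914))) = 1/(462 + (1/((65 + 2661)*((-34 - 24)²)) + 4469/(-2490 + 914))) = 1/(462 + (1/(2726*((-58)²)) + 4469/(-1576))) = 1/(462 + ((1/2726)/3364 + 4469*(-1/1576))) = 1/(462 + ((1/2726)*(1/3364) - 4469/1576)) = 1/(462 + (1/9170264 - 4469/1576)) = 1/(462 - 2561369265/903271004) = 1/(414749834583/903271004) = 903271004/414749834583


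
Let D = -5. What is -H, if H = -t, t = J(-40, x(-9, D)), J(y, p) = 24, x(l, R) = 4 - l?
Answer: 24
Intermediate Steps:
t = 24
H = -24 (H = -1*24 = -24)
-H = -1*(-24) = 24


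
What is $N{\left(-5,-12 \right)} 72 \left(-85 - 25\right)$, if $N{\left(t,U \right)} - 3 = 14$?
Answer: $-134640$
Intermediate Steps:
$N{\left(t,U \right)} = 17$ ($N{\left(t,U \right)} = 3 + 14 = 17$)
$N{\left(-5,-12 \right)} 72 \left(-85 - 25\right) = 17 \cdot 72 \left(-85 - 25\right) = 1224 \left(-110\right) = -134640$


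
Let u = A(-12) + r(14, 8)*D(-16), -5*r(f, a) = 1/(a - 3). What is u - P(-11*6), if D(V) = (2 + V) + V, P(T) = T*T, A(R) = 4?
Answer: -21754/5 ≈ -4350.8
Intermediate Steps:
P(T) = T²
r(f, a) = -1/(5*(-3 + a)) (r(f, a) = -1/(5*(a - 3)) = -1/(5*(-3 + a)))
D(V) = 2 + 2*V
u = 26/5 (u = 4 + (-1/(-15 + 5*8))*(2 + 2*(-16)) = 4 + (-1/(-15 + 40))*(2 - 32) = 4 - 1/25*(-30) = 4 + 6/5 = 26/5 ≈ 5.2000)
u - P(-11*6) = 26/5 - (-11*6)² = 26/5 - 1*(-66)² = 26/5 - 1*4356 = 26/5 - 4356 = -21754/5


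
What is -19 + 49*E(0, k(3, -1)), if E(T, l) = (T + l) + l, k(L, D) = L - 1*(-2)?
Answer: 471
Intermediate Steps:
k(L, D) = 2 + L (k(L, D) = L + 2 = 2 + L)
E(T, l) = T + 2*l
-19 + 49*E(0, k(3, -1)) = -19 + 49*(0 + 2*(2 + 3)) = -19 + 49*(0 + 2*5) = -19 + 49*(0 + 10) = -19 + 49*10 = -19 + 490 = 471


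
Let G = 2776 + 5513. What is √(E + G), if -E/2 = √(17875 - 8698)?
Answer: √(8289 - 2*√9177) ≈ 89.986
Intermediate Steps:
G = 8289
E = -2*√9177 (E = -2*√(17875 - 8698) = -2*√9177 ≈ -191.59)
√(E + G) = √(-2*√9177 + 8289) = √(8289 - 2*√9177)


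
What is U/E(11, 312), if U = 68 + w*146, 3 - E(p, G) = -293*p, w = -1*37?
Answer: -2667/1613 ≈ -1.6534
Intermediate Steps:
w = -37
E(p, G) = 3 + 293*p (E(p, G) = 3 - (-293)*p = 3 + 293*p)
U = -5334 (U = 68 - 37*146 = 68 - 5402 = -5334)
U/E(11, 312) = -5334/(3 + 293*11) = -5334/(3 + 3223) = -5334/3226 = -5334*1/3226 = -2667/1613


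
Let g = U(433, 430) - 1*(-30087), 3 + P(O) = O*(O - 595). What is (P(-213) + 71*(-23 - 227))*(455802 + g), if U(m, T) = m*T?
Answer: 103736065729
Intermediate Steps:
P(O) = -3 + O*(-595 + O) (P(O) = -3 + O*(O - 595) = -3 + O*(-595 + O))
U(m, T) = T*m
g = 216277 (g = 430*433 - 1*(-30087) = 186190 + 30087 = 216277)
(P(-213) + 71*(-23 - 227))*(455802 + g) = ((-3 + (-213)**2 - 595*(-213)) + 71*(-23 - 227))*(455802 + 216277) = ((-3 + 45369 + 126735) + 71*(-250))*672079 = (172101 - 17750)*672079 = 154351*672079 = 103736065729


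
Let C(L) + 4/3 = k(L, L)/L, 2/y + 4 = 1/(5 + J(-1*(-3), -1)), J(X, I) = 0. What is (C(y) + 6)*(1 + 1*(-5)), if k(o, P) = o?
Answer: -68/3 ≈ -22.667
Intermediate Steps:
y = -10/19 (y = 2/(-4 + 1/(5 + 0)) = 2/(-4 + 1/5) = 2/(-4 + ⅕) = 2/(-19/5) = 2*(-5/19) = -10/19 ≈ -0.52632)
C(L) = -⅓ (C(L) = -4/3 + L/L = -4/3 + 1 = -⅓)
(C(y) + 6)*(1 + 1*(-5)) = (-⅓ + 6)*(1 + 1*(-5)) = 17*(1 - 5)/3 = (17/3)*(-4) = -68/3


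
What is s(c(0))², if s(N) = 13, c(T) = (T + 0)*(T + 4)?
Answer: 169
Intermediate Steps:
c(T) = T*(4 + T)
s(c(0))² = 13² = 169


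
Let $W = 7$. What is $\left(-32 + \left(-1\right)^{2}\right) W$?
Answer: $-217$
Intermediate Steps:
$\left(-32 + \left(-1\right)^{2}\right) W = \left(-32 + \left(-1\right)^{2}\right) 7 = \left(-32 + 1\right) 7 = \left(-31\right) 7 = -217$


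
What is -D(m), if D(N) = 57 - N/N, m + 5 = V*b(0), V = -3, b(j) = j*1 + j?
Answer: -56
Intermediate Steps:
b(j) = 2*j (b(j) = j + j = 2*j)
m = -5 (m = -5 - 6*0 = -5 - 3*0 = -5 + 0 = -5)
D(N) = 56 (D(N) = 57 - 1*1 = 57 - 1 = 56)
-D(m) = -1*56 = -56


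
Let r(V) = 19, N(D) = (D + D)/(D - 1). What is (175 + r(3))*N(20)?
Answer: 7760/19 ≈ 408.42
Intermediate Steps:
N(D) = 2*D/(-1 + D) (N(D) = (2*D)/(-1 + D) = 2*D/(-1 + D))
(175 + r(3))*N(20) = (175 + 19)*(2*20/(-1 + 20)) = 194*(2*20/19) = 194*(2*20*(1/19)) = 194*(40/19) = 7760/19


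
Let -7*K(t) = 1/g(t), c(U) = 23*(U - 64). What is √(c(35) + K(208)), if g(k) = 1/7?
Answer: 2*I*√167 ≈ 25.846*I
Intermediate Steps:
g(k) = ⅐
c(U) = -1472 + 23*U (c(U) = 23*(-64 + U) = -1472 + 23*U)
K(t) = -1 (K(t) = -1/(7*⅐) = -⅐*7 = -1)
√(c(35) + K(208)) = √((-1472 + 23*35) - 1) = √((-1472 + 805) - 1) = √(-667 - 1) = √(-668) = 2*I*√167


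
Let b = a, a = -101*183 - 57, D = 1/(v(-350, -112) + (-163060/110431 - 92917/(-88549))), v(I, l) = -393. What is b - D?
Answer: -71326148402994581/3847149847980 ≈ -18540.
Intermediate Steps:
D = -9778554619/3847149847980 (D = 1/(-393 + (-163060/110431 - 92917/(-88549))) = 1/(-393 + (-163060*1/110431 - 92917*(-1/88549))) = 1/(-393 + (-163060/110431 + 92917/88549)) = 1/(-393 - 4177882713/9778554619) = 1/(-3847149847980/9778554619) = -9778554619/3847149847980 ≈ -0.0025418)
a = -18540 (a = -18483 - 57 = -18540)
b = -18540
b - D = -18540 - 1*(-9778554619/3847149847980) = -18540 + 9778554619/3847149847980 = -71326148402994581/3847149847980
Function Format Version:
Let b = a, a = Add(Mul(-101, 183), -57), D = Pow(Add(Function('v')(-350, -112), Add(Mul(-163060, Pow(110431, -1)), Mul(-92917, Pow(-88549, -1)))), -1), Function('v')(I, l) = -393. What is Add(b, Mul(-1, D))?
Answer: Rational(-71326148402994581, 3847149847980) ≈ -18540.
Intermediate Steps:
D = Rational(-9778554619, 3847149847980) (D = Pow(Add(-393, Add(Mul(-163060, Pow(110431, -1)), Mul(-92917, Pow(-88549, -1)))), -1) = Pow(Add(-393, Add(Mul(-163060, Rational(1, 110431)), Mul(-92917, Rational(-1, 88549)))), -1) = Pow(Add(-393, Add(Rational(-163060, 110431), Rational(92917, 88549))), -1) = Pow(Add(-393, Rational(-4177882713, 9778554619)), -1) = Pow(Rational(-3847149847980, 9778554619), -1) = Rational(-9778554619, 3847149847980) ≈ -0.0025418)
a = -18540 (a = Add(-18483, -57) = -18540)
b = -18540
Add(b, Mul(-1, D)) = Add(-18540, Mul(-1, Rational(-9778554619, 3847149847980))) = Add(-18540, Rational(9778554619, 3847149847980)) = Rational(-71326148402994581, 3847149847980)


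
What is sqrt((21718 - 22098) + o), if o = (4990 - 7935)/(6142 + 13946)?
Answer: I*sqrt(492670)/36 ≈ 19.497*I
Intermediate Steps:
o = -95/648 (o = -2945/20088 = -2945*1/20088 = -95/648 ≈ -0.14661)
sqrt((21718 - 22098) + o) = sqrt((21718 - 22098) - 95/648) = sqrt(-380 - 95/648) = sqrt(-246335/648) = I*sqrt(492670)/36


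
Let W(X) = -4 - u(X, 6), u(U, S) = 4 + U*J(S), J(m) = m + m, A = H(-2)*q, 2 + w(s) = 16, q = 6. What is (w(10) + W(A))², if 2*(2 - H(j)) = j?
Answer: 44100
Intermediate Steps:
H(j) = 2 - j/2
w(s) = 14 (w(s) = -2 + 16 = 14)
A = 18 (A = (2 - ½*(-2))*6 = (2 + 1)*6 = 3*6 = 18)
J(m) = 2*m
u(U, S) = 4 + 2*S*U (u(U, S) = 4 + U*(2*S) = 4 + 2*S*U)
W(X) = -8 - 12*X (W(X) = -4 - (4 + 2*6*X) = -4 - (4 + 12*X) = -4 + (-4 - 12*X) = -8 - 12*X)
(w(10) + W(A))² = (14 + (-8 - 12*18))² = (14 + (-8 - 216))² = (14 - 224)² = (-210)² = 44100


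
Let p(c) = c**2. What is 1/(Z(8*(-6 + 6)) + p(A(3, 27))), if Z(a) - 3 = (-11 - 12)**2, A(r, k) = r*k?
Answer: 1/7093 ≈ 0.00014098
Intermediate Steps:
A(r, k) = k*r
Z(a) = 532 (Z(a) = 3 + (-11 - 12)**2 = 3 + (-23)**2 = 3 + 529 = 532)
1/(Z(8*(-6 + 6)) + p(A(3, 27))) = 1/(532 + (27*3)**2) = 1/(532 + 81**2) = 1/(532 + 6561) = 1/7093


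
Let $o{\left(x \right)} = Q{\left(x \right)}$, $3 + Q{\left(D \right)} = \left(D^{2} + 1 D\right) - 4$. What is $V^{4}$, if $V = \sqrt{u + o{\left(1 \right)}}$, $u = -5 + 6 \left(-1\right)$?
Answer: $256$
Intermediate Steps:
$Q{\left(D \right)} = -7 + D + D^{2}$ ($Q{\left(D \right)} = -3 - \left(4 - D - D^{2}\right) = -3 + \left(-4 + D + D^{2}\right) = -7 + D + D^{2}$)
$o{\left(x \right)} = -7 + x + x^{2}$
$u = -11$ ($u = -5 - 6 = -11$)
$V = 4 i$ ($V = \sqrt{-11 + \left(-7 + 1 + 1^{2}\right)} = \sqrt{-11 + \left(-7 + 1 + 1\right)} = \sqrt{-11 - 5} = \sqrt{-16} = 4 i \approx 4.0 i$)
$V^{4} = \left(4 i\right)^{4} = 256$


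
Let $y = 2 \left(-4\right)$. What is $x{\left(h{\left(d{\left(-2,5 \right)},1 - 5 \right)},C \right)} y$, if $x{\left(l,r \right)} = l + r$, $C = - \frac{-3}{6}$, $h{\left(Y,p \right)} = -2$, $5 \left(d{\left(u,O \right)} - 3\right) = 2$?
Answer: $12$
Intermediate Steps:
$d{\left(u,O \right)} = \frac{17}{5}$ ($d{\left(u,O \right)} = 3 + \frac{1}{5} \cdot 2 = 3 + \frac{2}{5} = \frac{17}{5}$)
$C = \frac{1}{2}$ ($C = - \frac{-3}{6} = \left(-1\right) \left(- \frac{1}{2}\right) = \frac{1}{2} \approx 0.5$)
$y = -8$
$x{\left(h{\left(d{\left(-2,5 \right)},1 - 5 \right)},C \right)} y = \left(-2 + \frac{1}{2}\right) \left(-8\right) = \left(- \frac{3}{2}\right) \left(-8\right) = 12$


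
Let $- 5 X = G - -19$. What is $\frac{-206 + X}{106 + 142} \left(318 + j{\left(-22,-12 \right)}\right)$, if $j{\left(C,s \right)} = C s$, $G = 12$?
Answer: $- \frac{308751}{620} \approx -497.99$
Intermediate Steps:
$X = - \frac{31}{5}$ ($X = - \frac{12 - -19}{5} = - \frac{12 + 19}{5} = \left(- \frac{1}{5}\right) 31 = - \frac{31}{5} \approx -6.2$)
$\frac{-206 + X}{106 + 142} \left(318 + j{\left(-22,-12 \right)}\right) = \frac{-206 - \frac{31}{5}}{106 + 142} \left(318 - -264\right) = - \frac{1061}{5 \cdot 248} \left(318 + 264\right) = \left(- \frac{1061}{5}\right) \frac{1}{248} \cdot 582 = \left(- \frac{1061}{1240}\right) 582 = - \frac{308751}{620}$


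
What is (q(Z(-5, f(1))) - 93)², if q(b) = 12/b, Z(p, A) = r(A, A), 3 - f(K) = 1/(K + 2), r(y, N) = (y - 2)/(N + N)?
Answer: 9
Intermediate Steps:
r(y, N) = (-2 + y)/(2*N) (r(y, N) = (-2 + y)/((2*N)) = (-2 + y)*(1/(2*N)) = (-2 + y)/(2*N))
f(K) = 3 - 1/(2 + K) (f(K) = 3 - 1/(K + 2) = 3 - 1/(2 + K))
Z(p, A) = (-2 + A)/(2*A)
(q(Z(-5, f(1))) - 93)² = (12/(((-2 + (5 + 3*1)/(2 + 1))/(2*(((5 + 3*1)/(2 + 1)))))) - 93)² = (12/(((-2 + (5 + 3)/3)/(2*(((5 + 3)/3))))) - 93)² = (12/(((-2 + (⅓)*8)/(2*(((⅓)*8))))) - 93)² = (12/(((-2 + 8/3)/(2*(8/3)))) - 93)² = (12/(((½)*(3/8)*(⅔))) - 93)² = (12/(⅛) - 93)² = (12*8 - 93)² = (96 - 93)² = 3² = 9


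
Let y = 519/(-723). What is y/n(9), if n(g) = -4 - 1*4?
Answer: 173/1928 ≈ 0.089730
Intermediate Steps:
y = -173/241 (y = 519*(-1/723) = -173/241 ≈ -0.71784)
n(g) = -8 (n(g) = -4 - 4 = -8)
y/n(9) = -173/241/(-8) = -173/241*(-⅛) = 173/1928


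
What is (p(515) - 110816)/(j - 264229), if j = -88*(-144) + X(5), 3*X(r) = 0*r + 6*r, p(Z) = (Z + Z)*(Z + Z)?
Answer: -950084/251547 ≈ -3.7770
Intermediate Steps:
p(Z) = 4*Z² (p(Z) = (2*Z)*(2*Z) = 4*Z²)
X(r) = 2*r (X(r) = (0*r + 6*r)/3 = (0 + 6*r)/3 = (6*r)/3 = 2*r)
j = 12682 (j = -88*(-144) + 2*5 = 12672 + 10 = 12682)
(p(515) - 110816)/(j - 264229) = (4*515² - 110816)/(12682 - 264229) = (4*265225 - 110816)/(-251547) = (1060900 - 110816)*(-1/251547) = 950084*(-1/251547) = -950084/251547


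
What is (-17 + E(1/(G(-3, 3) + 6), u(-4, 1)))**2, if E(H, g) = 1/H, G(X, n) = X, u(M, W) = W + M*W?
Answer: 196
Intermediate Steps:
(-17 + E(1/(G(-3, 3) + 6), u(-4, 1)))**2 = (-17 + 1/(1/(-3 + 6)))**2 = (-17 + 1/(1/3))**2 = (-17 + 3)**2 = (-14)**2 = 196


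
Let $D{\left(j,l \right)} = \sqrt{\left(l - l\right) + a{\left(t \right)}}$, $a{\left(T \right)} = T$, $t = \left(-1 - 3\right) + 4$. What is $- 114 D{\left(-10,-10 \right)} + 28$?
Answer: $28$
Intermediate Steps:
$t = 0$ ($t = -4 + 4 = 0$)
$D{\left(j,l \right)} = 0$ ($D{\left(j,l \right)} = \sqrt{\left(l - l\right) + 0} = \sqrt{0 + 0} = \sqrt{0} = 0$)
$- 114 D{\left(-10,-10 \right)} + 28 = \left(-114\right) 0 + 28 = 0 + 28 = 28$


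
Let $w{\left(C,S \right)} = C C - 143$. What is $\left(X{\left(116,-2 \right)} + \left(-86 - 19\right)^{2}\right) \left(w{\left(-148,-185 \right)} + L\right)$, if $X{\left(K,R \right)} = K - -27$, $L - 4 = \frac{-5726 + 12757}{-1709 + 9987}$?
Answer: $\frac{1006112282384}{4139} \approx 2.4308 \cdot 10^{8}$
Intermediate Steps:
$w{\left(C,S \right)} = -143 + C^{2}$ ($w{\left(C,S \right)} = C^{2} - 143 = -143 + C^{2}$)
$L = \frac{40143}{8278}$ ($L = 4 + \frac{-5726 + 12757}{-1709 + 9987} = 4 + \frac{7031}{8278} = \frac{40143}{8278} \approx 4.8494$)
$X{\left(K,R \right)} = 27 + K$ ($X{\left(K,R \right)} = K + 27 = 27 + K$)
$\left(X{\left(116,-2 \right)} + \left(-86 - 19\right)^{2}\right) \left(w{\left(-148,-185 \right)} + L\right) = \left(\left(27 + 116\right) + \left(-86 - 19\right)^{2}\right) \left(\left(-143 + \left(-148\right)^{2}\right) + \frac{40143}{8278}\right) = \left(143 + \left(-105\right)^{2}\right) \left(\left(-143 + 21904\right) + \frac{40143}{8278}\right) = \left(143 + 11025\right) \left(21761 + \frac{40143}{8278}\right) = 11168 \cdot \frac{180177701}{8278} = \frac{1006112282384}{4139}$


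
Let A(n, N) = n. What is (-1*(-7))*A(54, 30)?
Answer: 378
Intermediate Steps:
(-1*(-7))*A(54, 30) = -1*(-7)*54 = 7*54 = 378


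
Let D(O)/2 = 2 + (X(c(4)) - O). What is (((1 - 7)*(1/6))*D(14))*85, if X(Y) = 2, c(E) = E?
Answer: 1700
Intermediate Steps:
D(O) = 8 - 2*O (D(O) = 2*(2 + (2 - O)) = 2*(4 - O) = 8 - 2*O)
(((1 - 7)*(1/6))*D(14))*85 = (((1 - 7)*(1/6))*(8 - 2*14))*85 = ((-6/6)*(8 - 28))*85 = (-6*1/6*(-20))*85 = -1*(-20)*85 = 20*85 = 1700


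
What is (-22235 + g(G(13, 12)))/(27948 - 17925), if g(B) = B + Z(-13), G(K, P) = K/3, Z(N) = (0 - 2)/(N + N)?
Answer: -866993/390897 ≈ -2.2180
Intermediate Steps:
Z(N) = -1/N (Z(N) = -2*1/(2*N) = -1/N)
G(K, P) = K/3 (G(K, P) = K*(1/3) = K/3)
g(B) = 1/13 + B (g(B) = B - 1/(-13) = B - 1*(-1/13) = B + 1/13 = 1/13 + B)
(-22235 + g(G(13, 12)))/(27948 - 17925) = (-22235 + (1/13 + (1/3)*13))/(27948 - 17925) = (-22235 + (1/13 + 13/3))/10023 = (-22235 + 172/39)*(1/10023) = -866993/39*1/10023 = -866993/390897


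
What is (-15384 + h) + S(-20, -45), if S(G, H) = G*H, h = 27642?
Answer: 13158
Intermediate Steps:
(-15384 + h) + S(-20, -45) = (-15384 + 27642) - 20*(-45) = 12258 + 900 = 13158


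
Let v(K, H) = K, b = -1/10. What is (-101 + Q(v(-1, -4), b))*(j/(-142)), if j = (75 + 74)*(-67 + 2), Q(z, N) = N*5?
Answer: -1966055/284 ≈ -6922.7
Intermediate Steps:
b = -⅒ (b = -1*⅒ = -⅒ ≈ -0.10000)
Q(z, N) = 5*N
j = -9685 (j = 149*(-65) = -9685)
(-101 + Q(v(-1, -4), b))*(j/(-142)) = (-101 + 5*(-⅒))*(-9685/(-142)) = (-101 - ½)*(-9685*(-1/142)) = -203/2*9685/142 = -1966055/284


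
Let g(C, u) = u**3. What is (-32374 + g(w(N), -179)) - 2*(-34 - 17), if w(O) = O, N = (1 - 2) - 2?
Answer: -5767611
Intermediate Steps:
N = -3 (N = -1 - 2 = -3)
(-32374 + g(w(N), -179)) - 2*(-34 - 17) = (-32374 + (-179)**3) - 2*(-34 - 17) = (-32374 - 5735339) - 2*(-51) = -5767713 + 102 = -5767611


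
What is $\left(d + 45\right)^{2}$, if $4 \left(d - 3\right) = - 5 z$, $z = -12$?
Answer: $3969$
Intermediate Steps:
$d = 18$ ($d = 3 + \frac{\left(-5\right) \left(-12\right)}{4} = 3 + \frac{1}{4} \cdot 60 = 3 + 15 = 18$)
$\left(d + 45\right)^{2} = \left(18 + 45\right)^{2} = 63^{2} = 3969$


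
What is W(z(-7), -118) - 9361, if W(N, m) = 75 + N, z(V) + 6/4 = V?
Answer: -18589/2 ≈ -9294.5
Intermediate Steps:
z(V) = -3/2 + V
W(z(-7), -118) - 9361 = (75 + (-3/2 - 7)) - 9361 = (75 - 17/2) - 9361 = 133/2 - 9361 = -18589/2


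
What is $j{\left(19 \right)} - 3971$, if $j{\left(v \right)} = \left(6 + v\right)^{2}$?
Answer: $-3346$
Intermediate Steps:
$j{\left(19 \right)} - 3971 = \left(6 + 19\right)^{2} - 3971 = 25^{2} - 3971 = 625 - 3971 = -3346$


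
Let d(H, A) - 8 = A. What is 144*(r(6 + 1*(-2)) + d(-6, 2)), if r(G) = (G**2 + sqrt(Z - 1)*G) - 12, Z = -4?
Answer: 2016 + 576*I*sqrt(5) ≈ 2016.0 + 1288.0*I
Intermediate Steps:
d(H, A) = 8 + A
r(G) = -12 + G**2 + I*G*sqrt(5) (r(G) = (G**2 + sqrt(-4 - 1)*G) - 12 = (G**2 + sqrt(-5)*G) - 12 = (G**2 + (I*sqrt(5))*G) - 12 = (G**2 + I*G*sqrt(5)) - 12 = -12 + G**2 + I*G*sqrt(5))
144*(r(6 + 1*(-2)) + d(-6, 2)) = 144*((-12 + (6 + 1*(-2))**2 + I*(6 + 1*(-2))*sqrt(5)) + (8 + 2)) = 144*((-12 + (6 - 2)**2 + I*(6 - 2)*sqrt(5)) + 10) = 144*((-12 + 4**2 + I*4*sqrt(5)) + 10) = 144*((-12 + 16 + 4*I*sqrt(5)) + 10) = 144*((4 + 4*I*sqrt(5)) + 10) = 144*(14 + 4*I*sqrt(5)) = 2016 + 576*I*sqrt(5)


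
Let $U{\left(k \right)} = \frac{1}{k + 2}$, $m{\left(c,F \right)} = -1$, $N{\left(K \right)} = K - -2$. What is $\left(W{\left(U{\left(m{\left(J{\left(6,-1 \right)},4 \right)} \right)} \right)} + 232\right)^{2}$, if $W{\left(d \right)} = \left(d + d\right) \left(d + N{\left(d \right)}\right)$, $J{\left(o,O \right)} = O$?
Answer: $57600$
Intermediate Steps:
$N{\left(K \right)} = 2 + K$ ($N{\left(K \right)} = K + 2 = 2 + K$)
$U{\left(k \right)} = \frac{1}{2 + k}$
$W{\left(d \right)} = 2 d \left(2 + 2 d\right)$ ($W{\left(d \right)} = \left(d + d\right) \left(d + \left(2 + d\right)\right) = 2 d \left(2 + 2 d\right)$)
$\left(W{\left(U{\left(m{\left(J{\left(6,-1 \right)},4 \right)} \right)} \right)} + 232\right)^{2} = \left(\frac{4 \left(1 + \frac{1}{2 - 1}\right)}{2 - 1} + 232\right)^{2} = \left(\frac{4 \left(1 + 1^{-1}\right)}{1} + 232\right)^{2} = \left(4 \cdot 1 \left(1 + 1\right) + 232\right)^{2} = \left(4 \cdot 1 \cdot 2 + 232\right)^{2} = \left(8 + 232\right)^{2} = 240^{2} = 57600$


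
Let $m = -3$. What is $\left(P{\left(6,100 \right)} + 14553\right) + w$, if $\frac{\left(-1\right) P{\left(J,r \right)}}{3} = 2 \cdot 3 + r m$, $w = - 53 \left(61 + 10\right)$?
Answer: $11672$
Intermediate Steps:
$w = -3763$ ($w = \left(-53\right) 71 = -3763$)
$P{\left(J,r \right)} = -18 + 9 r$ ($P{\left(J,r \right)} = - 3 \left(2 \cdot 3 + r \left(-3\right)\right) = - 3 \left(6 - 3 r\right) = -18 + 9 r$)
$\left(P{\left(6,100 \right)} + 14553\right) + w = \left(\left(-18 + 9 \cdot 100\right) + 14553\right) - 3763 = \left(\left(-18 + 900\right) + 14553\right) - 3763 = \left(882 + 14553\right) - 3763 = 15435 - 3763 = 11672$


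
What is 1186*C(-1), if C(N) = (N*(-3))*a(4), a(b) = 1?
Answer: 3558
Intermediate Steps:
C(N) = -3*N (C(N) = (N*(-3))*1 = -3*N*1 = -3*N)
1186*C(-1) = 1186*(-3*(-1)) = 1186*3 = 3558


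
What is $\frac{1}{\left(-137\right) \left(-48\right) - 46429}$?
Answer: $- \frac{1}{39853} \approx -2.5092 \cdot 10^{-5}$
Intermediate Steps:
$\frac{1}{\left(-137\right) \left(-48\right) - 46429} = \frac{1}{6576 - 46429} = \frac{1}{-39853} = - \frac{1}{39853}$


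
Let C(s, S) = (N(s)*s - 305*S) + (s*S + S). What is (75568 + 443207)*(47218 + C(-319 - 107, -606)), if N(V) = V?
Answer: 348136414350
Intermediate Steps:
C(s, S) = s**2 - 304*S + S*s (C(s, S) = (s*s - 305*S) + (s*S + S) = (s**2 - 305*S) + (S*s + S) = (s**2 - 305*S) + (S + S*s) = s**2 - 304*S + S*s)
(75568 + 443207)*(47218 + C(-319 - 107, -606)) = (75568 + 443207)*(47218 + ((-319 - 107)**2 - 304*(-606) - 606*(-319 - 107))) = 518775*(47218 + ((-426)**2 + 184224 - 606*(-426))) = 518775*(47218 + (181476 + 184224 + 258156)) = 518775*(47218 + 623856) = 518775*671074 = 348136414350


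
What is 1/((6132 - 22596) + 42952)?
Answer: 1/26488 ≈ 3.7753e-5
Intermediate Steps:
1/((6132 - 22596) + 42952) = 1/(-16464 + 42952) = 1/26488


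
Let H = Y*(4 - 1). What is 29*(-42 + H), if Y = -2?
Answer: -1392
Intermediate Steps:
H = -6 (H = -2*(4 - 1) = -2*3 = -6)
29*(-42 + H) = 29*(-42 - 6) = 29*(-48) = -1392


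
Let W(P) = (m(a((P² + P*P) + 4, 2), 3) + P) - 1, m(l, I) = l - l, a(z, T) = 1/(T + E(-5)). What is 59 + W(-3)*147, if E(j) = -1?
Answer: -529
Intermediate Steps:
a(z, T) = 1/(-1 + T) (a(z, T) = 1/(T - 1) = 1/(-1 + T))
m(l, I) = 0
W(P) = -1 + P (W(P) = (0 + P) - 1 = P - 1 = -1 + P)
59 + W(-3)*147 = 59 + (-1 - 3)*147 = 59 - 4*147 = 59 - 588 = -529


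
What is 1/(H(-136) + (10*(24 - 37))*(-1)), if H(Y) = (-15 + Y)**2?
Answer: 1/22931 ≈ 4.3609e-5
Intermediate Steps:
1/(H(-136) + (10*(24 - 37))*(-1)) = 1/((-15 - 136)**2 + (10*(24 - 37))*(-1)) = 1/((-151)**2 + (10*(-13))*(-1)) = 1/(22801 - 130*(-1)) = 1/(22801 + 130) = 1/22931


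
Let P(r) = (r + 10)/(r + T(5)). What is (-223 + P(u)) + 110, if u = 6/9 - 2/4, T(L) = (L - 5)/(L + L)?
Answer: -52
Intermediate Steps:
T(L) = (-5 + L)/(2*L) (T(L) = (-5 + L)/((2*L)) = (-5 + L)*(1/(2*L)) = (-5 + L)/(2*L))
u = ⅙ (u = 6*(⅑) - 2*¼ = ⅔ - ½ = ⅙ ≈ 0.16667)
P(r) = (10 + r)/r (P(r) = (r + 10)/(r + (½)*(-5 + 5)/5) = (10 + r)/(r + (½)*(⅕)*0) = (10 + r)/(r + 0) = (10 + r)/r)
(-223 + P(u)) + 110 = (-223 + (10 + ⅙)/(⅙)) + 110 = (-223 + 6*(61/6)) + 110 = (-223 + 61) + 110 = -162 + 110 = -52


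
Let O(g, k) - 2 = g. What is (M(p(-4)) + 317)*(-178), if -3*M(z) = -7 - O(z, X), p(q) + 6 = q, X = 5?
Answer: -169100/3 ≈ -56367.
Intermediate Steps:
p(q) = -6 + q
O(g, k) = 2 + g
M(z) = 3 + z/3 (M(z) = -(-7 - (2 + z))/3 = -(-7 + (-2 - z))/3 = -(-9 - z)/3 = 3 + z/3)
(M(p(-4)) + 317)*(-178) = ((3 + (-6 - 4)/3) + 317)*(-178) = ((3 + (1/3)*(-10)) + 317)*(-178) = ((3 - 10/3) + 317)*(-178) = (-1/3 + 317)*(-178) = (950/3)*(-178) = -169100/3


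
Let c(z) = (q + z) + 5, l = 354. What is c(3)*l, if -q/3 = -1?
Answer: 3894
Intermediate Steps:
q = 3 (q = -3*(-1) = 3)
c(z) = 8 + z (c(z) = (3 + z) + 5 = 8 + z)
c(3)*l = (8 + 3)*354 = 11*354 = 3894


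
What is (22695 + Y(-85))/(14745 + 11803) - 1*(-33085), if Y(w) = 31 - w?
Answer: 878363391/26548 ≈ 33086.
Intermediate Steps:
(22695 + Y(-85))/(14745 + 11803) - 1*(-33085) = (22695 + (31 - 1*(-85)))/(14745 + 11803) - 1*(-33085) = (22695 + (31 + 85))/26548 + 33085 = (22695 + 116)*(1/26548) + 33085 = 22811*(1/26548) + 33085 = 22811/26548 + 33085 = 878363391/26548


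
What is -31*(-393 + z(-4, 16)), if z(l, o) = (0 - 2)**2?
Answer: 12059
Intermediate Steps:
z(l, o) = 4 (z(l, o) = (-2)**2 = 4)
-31*(-393 + z(-4, 16)) = -31*(-393 + 4) = -31*(-389) = 12059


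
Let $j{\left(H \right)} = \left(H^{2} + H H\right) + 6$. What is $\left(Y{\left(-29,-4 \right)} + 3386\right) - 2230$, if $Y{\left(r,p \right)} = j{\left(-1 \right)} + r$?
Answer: $1135$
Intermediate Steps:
$j{\left(H \right)} = 6 + 2 H^{2}$ ($j{\left(H \right)} = \left(H^{2} + H^{2}\right) + 6 = 2 H^{2} + 6 = 6 + 2 H^{2}$)
$Y{\left(r,p \right)} = 8 + r$ ($Y{\left(r,p \right)} = \left(6 + 2 \left(-1\right)^{2}\right) + r = \left(6 + 2 \cdot 1\right) + r = \left(6 + 2\right) + r = 8 + r$)
$\left(Y{\left(-29,-4 \right)} + 3386\right) - 2230 = \left(\left(8 - 29\right) + 3386\right) - 2230 = \left(-21 + 3386\right) - 2230 = 3365 - 2230 = 1135$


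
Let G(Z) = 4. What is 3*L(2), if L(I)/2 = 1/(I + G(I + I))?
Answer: 1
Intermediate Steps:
L(I) = 2/(4 + I) (L(I) = 2/(I + 4) = 2/(4 + I))
3*L(2) = 3*(2/(4 + 2)) = 3*(2/6) = 3*(2*(⅙)) = 3*(⅓) = 1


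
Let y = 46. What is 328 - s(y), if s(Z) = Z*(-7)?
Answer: 650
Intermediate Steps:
s(Z) = -7*Z
328 - s(y) = 328 - (-7)*46 = 328 - 1*(-322) = 328 + 322 = 650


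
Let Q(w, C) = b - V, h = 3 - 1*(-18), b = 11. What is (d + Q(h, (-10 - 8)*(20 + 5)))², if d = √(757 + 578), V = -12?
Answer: (23 + √1335)² ≈ 3544.7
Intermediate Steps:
h = 21 (h = 3 + 18 = 21)
d = √1335 ≈ 36.538
Q(w, C) = 23 (Q(w, C) = 11 - 1*(-12) = 11 + 12 = 23)
(d + Q(h, (-10 - 8)*(20 + 5)))² = (√1335 + 23)² = (23 + √1335)²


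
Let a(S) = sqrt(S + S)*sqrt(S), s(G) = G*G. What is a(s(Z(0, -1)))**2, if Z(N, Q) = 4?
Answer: 512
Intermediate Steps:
s(G) = G**2
a(S) = S*sqrt(2) (a(S) = sqrt(2*S)*sqrt(S) = (sqrt(2)*sqrt(S))*sqrt(S) = S*sqrt(2))
a(s(Z(0, -1)))**2 = (4**2*sqrt(2))**2 = (16*sqrt(2))**2 = 512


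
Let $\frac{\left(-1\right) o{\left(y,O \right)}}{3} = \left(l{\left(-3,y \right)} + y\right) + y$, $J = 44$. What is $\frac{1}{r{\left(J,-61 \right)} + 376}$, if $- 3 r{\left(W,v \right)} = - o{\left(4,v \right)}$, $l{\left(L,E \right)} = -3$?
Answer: $\frac{1}{371} \approx 0.0026954$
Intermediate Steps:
$o{\left(y,O \right)} = 9 - 6 y$ ($o{\left(y,O \right)} = - 3 \left(\left(-3 + y\right) + y\right) = - 3 \left(-3 + 2 y\right) = 9 - 6 y$)
$r{\left(W,v \right)} = -5$ ($r{\left(W,v \right)} = - \frac{\left(-1\right) \left(9 - 24\right)}{3} = - \frac{\left(-1\right) \left(-15\right)}{3} = \left(- \frac{1}{3}\right) 15 = -5$)
$\frac{1}{r{\left(J,-61 \right)} + 376} = \frac{1}{-5 + 376} = \frac{1}{371}$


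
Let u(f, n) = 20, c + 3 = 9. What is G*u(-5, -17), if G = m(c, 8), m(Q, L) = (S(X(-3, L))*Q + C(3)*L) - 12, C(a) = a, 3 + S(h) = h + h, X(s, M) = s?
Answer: -840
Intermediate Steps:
c = 6 (c = -3 + 9 = 6)
S(h) = -3 + 2*h (S(h) = -3 + (h + h) = -3 + 2*h)
m(Q, L) = -12 - 9*Q + 3*L (m(Q, L) = ((-3 + 2*(-3))*Q + 3*L) - 12 = ((-3 - 6)*Q + 3*L) - 12 = (-9*Q + 3*L) - 12 = -12 - 9*Q + 3*L)
G = -42 (G = -12 - 9*6 + 3*8 = -12 - 54 + 24 = -42)
G*u(-5, -17) = -42*20 = -840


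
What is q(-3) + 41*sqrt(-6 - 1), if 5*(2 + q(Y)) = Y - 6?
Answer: -19/5 + 41*I*sqrt(7) ≈ -3.8 + 108.48*I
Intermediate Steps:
q(Y) = -16/5 + Y/5 (q(Y) = -2 + (Y - 6)/5 = -2 + (-6 + Y)/5 = -2 + (-6/5 + Y/5) = -16/5 + Y/5)
q(-3) + 41*sqrt(-6 - 1) = (-16/5 + (1/5)*(-3)) + 41*sqrt(-6 - 1) = (-16/5 - 3/5) + 41*sqrt(-7) = -19/5 + 41*(I*sqrt(7)) = -19/5 + 41*I*sqrt(7)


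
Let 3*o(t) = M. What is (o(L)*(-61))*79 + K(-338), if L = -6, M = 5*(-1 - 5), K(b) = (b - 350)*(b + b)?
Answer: 513278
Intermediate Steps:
K(b) = 2*b*(-350 + b) (K(b) = (-350 + b)*(2*b) = 2*b*(-350 + b))
M = -30 (M = 5*(-6) = -30)
o(t) = -10 (o(t) = (1/3)*(-30) = -10)
(o(L)*(-61))*79 + K(-338) = -10*(-61)*79 + 2*(-338)*(-350 - 338) = 610*79 + 2*(-338)*(-688) = 48190 + 465088 = 513278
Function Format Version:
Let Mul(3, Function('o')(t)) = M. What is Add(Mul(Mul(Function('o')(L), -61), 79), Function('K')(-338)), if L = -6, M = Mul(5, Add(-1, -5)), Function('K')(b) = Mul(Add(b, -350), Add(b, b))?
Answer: 513278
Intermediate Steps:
Function('K')(b) = Mul(2, b, Add(-350, b)) (Function('K')(b) = Mul(Add(-350, b), Mul(2, b)) = Mul(2, b, Add(-350, b)))
M = -30 (M = Mul(5, -6) = -30)
Function('o')(t) = -10 (Function('o')(t) = Mul(Rational(1, 3), -30) = -10)
Add(Mul(Mul(Function('o')(L), -61), 79), Function('K')(-338)) = Add(Mul(Mul(-10, -61), 79), Mul(2, -338, Add(-350, -338))) = Add(Mul(610, 79), Mul(2, -338, -688)) = Add(48190, 465088) = 513278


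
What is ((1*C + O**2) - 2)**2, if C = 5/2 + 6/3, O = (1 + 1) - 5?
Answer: 529/4 ≈ 132.25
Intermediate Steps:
O = -3 (O = 2 - 5 = -3)
C = 9/2 (C = 5*(1/2) + 6*(1/3) = 5/2 + 2 = 9/2 ≈ 4.5000)
((1*C + O**2) - 2)**2 = ((1*(9/2) + (-3)**2) - 2)**2 = ((9/2 + 9) - 2)**2 = (27/2 - 2)**2 = (23/2)**2 = 529/4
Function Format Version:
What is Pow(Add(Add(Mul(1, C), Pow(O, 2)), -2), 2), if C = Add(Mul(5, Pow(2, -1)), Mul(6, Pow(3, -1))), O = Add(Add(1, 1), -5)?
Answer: Rational(529, 4) ≈ 132.25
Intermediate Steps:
O = -3 (O = Add(2, -5) = -3)
C = Rational(9, 2) (C = Add(Mul(5, Rational(1, 2)), Mul(6, Rational(1, 3))) = Add(Rational(5, 2), 2) = Rational(9, 2) ≈ 4.5000)
Pow(Add(Add(Mul(1, C), Pow(O, 2)), -2), 2) = Pow(Add(Add(Mul(1, Rational(9, 2)), Pow(-3, 2)), -2), 2) = Pow(Add(Add(Rational(9, 2), 9), -2), 2) = Pow(Add(Rational(27, 2), -2), 2) = Pow(Rational(23, 2), 2) = Rational(529, 4)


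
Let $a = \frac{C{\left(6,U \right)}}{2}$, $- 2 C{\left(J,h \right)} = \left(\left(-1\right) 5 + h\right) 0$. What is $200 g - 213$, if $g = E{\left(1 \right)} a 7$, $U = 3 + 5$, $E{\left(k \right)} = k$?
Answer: $-213$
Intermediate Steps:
$U = 8$
$C{\left(J,h \right)} = 0$ ($C{\left(J,h \right)} = - \frac{\left(\left(-1\right) 5 + h\right) 0}{2} = - \frac{\left(-5 + h\right) 0}{2} = \left(- \frac{1}{2}\right) 0 = 0$)
$a = 0$ ($a = \frac{0}{2} = 0 \cdot \frac{1}{2} = 0$)
$g = 0$ ($g = 1 \cdot 0 \cdot 7 = 0 \cdot 7 = 0$)
$200 g - 213 = 200 \cdot 0 - 213 = 0 - 213 = -213$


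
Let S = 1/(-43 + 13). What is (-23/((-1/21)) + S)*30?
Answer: 14489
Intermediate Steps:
S = -1/30 (S = 1/(-30) = -1/30 ≈ -0.033333)
(-23/((-1/21)) + S)*30 = (-23/((-1/21)) - 1/30)*30 = (-23/((-1*1/21)) - 1/30)*30 = (-23/(-1/21) - 1/30)*30 = (-23*(-21) - 1/30)*30 = (483 - 1/30)*30 = (14489/30)*30 = 14489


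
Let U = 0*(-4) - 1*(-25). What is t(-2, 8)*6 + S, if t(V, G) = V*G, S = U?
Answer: -71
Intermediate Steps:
U = 25 (U = 0 + 25 = 25)
S = 25
t(V, G) = G*V
t(-2, 8)*6 + S = (8*(-2))*6 + 25 = -16*6 + 25 = -96 + 25 = -71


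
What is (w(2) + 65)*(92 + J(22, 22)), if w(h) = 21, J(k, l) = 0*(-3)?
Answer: 7912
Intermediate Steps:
J(k, l) = 0
(w(2) + 65)*(92 + J(22, 22)) = (21 + 65)*(92 + 0) = 86*92 = 7912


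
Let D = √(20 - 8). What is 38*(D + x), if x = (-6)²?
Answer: 1368 + 76*√3 ≈ 1499.6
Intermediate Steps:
x = 36
D = 2*√3 (D = √12 = 2*√3 ≈ 3.4641)
38*(D + x) = 38*(2*√3 + 36) = 38*(36 + 2*√3) = 1368 + 76*√3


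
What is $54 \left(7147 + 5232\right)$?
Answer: $668466$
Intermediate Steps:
$54 \left(7147 + 5232\right) = 54 \cdot 12379 = 668466$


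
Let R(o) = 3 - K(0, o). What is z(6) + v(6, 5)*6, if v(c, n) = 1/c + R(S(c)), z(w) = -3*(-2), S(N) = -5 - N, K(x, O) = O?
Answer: 91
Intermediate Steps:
R(o) = 3 - o
z(w) = 6
v(c, n) = 8 + c + 1/c (v(c, n) = 1/c + (3 - (-5 - c)) = 1/c + (3 + (5 + c)) = 1/c + (8 + c) = 8 + c + 1/c)
z(6) + v(6, 5)*6 = 6 + (8 + 6 + 1/6)*6 = 6 + (85/6)*6 = 6 + 85 = 91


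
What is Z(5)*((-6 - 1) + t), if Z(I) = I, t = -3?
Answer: -50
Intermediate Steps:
Z(5)*((-6 - 1) + t) = 5*((-6 - 1) - 3) = 5*(-7 - 3) = 5*(-10) = -50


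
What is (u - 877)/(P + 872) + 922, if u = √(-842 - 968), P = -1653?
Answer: 720959/781 - I*√1810/781 ≈ 923.12 - 0.054474*I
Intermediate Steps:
u = I*√1810 (u = √(-1810) = I*√1810 ≈ 42.544*I)
(u - 877)/(P + 872) + 922 = (I*√1810 - 877)/(-1653 + 872) + 922 = (-877 + I*√1810)/(-781) + 922 = (-877 + I*√1810)*(-1/781) + 922 = (877/781 - I*√1810/781) + 922 = 720959/781 - I*√1810/781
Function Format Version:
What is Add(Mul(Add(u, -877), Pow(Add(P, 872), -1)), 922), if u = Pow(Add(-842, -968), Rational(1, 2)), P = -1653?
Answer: Add(Rational(720959, 781), Mul(Rational(-1, 781), I, Pow(1810, Rational(1, 2)))) ≈ Add(923.12, Mul(-0.054474, I))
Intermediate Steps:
u = Mul(I, Pow(1810, Rational(1, 2))) (u = Pow(-1810, Rational(1, 2)) = Mul(I, Pow(1810, Rational(1, 2))) ≈ Mul(42.544, I))
Add(Mul(Add(u, -877), Pow(Add(P, 872), -1)), 922) = Add(Mul(Add(Mul(I, Pow(1810, Rational(1, 2))), -877), Pow(Add(-1653, 872), -1)), 922) = Add(Mul(Add(-877, Mul(I, Pow(1810, Rational(1, 2)))), Pow(-781, -1)), 922) = Add(Mul(Add(-877, Mul(I, Pow(1810, Rational(1, 2)))), Rational(-1, 781)), 922) = Add(Add(Rational(877, 781), Mul(Rational(-1, 781), I, Pow(1810, Rational(1, 2)))), 922) = Add(Rational(720959, 781), Mul(Rational(-1, 781), I, Pow(1810, Rational(1, 2))))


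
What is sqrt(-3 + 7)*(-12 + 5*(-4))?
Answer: -64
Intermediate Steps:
sqrt(-3 + 7)*(-12 + 5*(-4)) = sqrt(4)*(-12 - 20) = 2*(-32) = -64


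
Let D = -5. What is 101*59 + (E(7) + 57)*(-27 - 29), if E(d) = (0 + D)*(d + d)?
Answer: 6687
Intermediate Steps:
E(d) = -10*d (E(d) = (0 - 5)*(d + d) = -10*d)
101*59 + (E(7) + 57)*(-27 - 29) = 101*59 + (-10*7 + 57)*(-27 - 29) = 5959 + (-70 + 57)*(-56) = 5959 - 13*(-56) = 5959 + 728 = 6687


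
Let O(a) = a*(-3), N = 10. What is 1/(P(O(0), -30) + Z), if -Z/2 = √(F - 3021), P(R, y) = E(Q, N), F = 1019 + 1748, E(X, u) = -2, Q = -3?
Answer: I/(2*(√254 - I)) ≈ -0.0019608 + 0.03125*I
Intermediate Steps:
F = 2767
O(a) = -3*a
P(R, y) = -2
Z = -2*I*√254 (Z = -2*√(2767 - 3021) = -2*I*√254 ≈ -31.875*I)
1/(P(O(0), -30) + Z) = 1/(-2 - 2*I*√254)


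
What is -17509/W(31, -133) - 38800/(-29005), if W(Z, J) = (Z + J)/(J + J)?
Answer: -13508375537/295851 ≈ -45659.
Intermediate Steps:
W(Z, J) = (J + Z)/(2*J) (W(Z, J) = (J + Z)/((2*J)) = (J + Z)*(1/(2*J)) = (J + Z)/(2*J))
-17509/W(31, -133) - 38800/(-29005) = -17509*(-266/(-133 + 31)) - 38800/(-29005) = -17509/((½)*(-1/133)*(-102)) - 38800*(-1/29005) = -17509/51/133 + 7760/5801 = -17509*133/51 + 7760/5801 = -2328697/51 + 7760/5801 = -13508375537/295851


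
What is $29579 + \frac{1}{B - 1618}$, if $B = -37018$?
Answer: $\frac{1142814243}{38636} \approx 29579.0$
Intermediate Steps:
$29579 + \frac{1}{B - 1618} = 29579 + \frac{1}{-37018 - 1618} = 29579 + \frac{1}{-38636} = 29579 - \frac{1}{38636} = \frac{1142814243}{38636}$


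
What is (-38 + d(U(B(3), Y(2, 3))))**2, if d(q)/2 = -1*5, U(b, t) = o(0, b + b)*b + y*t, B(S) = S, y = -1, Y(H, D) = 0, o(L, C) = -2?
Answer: 2304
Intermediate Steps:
U(b, t) = -t - 2*b (U(b, t) = -2*b - t = -t - 2*b)
d(q) = -10 (d(q) = 2*(-1*5) = 2*(-5) = -10)
(-38 + d(U(B(3), Y(2, 3))))**2 = (-38 - 10)**2 = (-48)**2 = 2304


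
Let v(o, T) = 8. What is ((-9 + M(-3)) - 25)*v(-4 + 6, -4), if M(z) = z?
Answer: -296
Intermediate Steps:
((-9 + M(-3)) - 25)*v(-4 + 6, -4) = ((-9 - 3) - 25)*8 = (-12 - 25)*8 = -37*8 = -296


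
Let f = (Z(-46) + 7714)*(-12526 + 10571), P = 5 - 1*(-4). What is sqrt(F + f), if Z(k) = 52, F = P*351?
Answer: I*sqrt(15179371) ≈ 3896.1*I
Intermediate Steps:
P = 9 (P = 5 + 4 = 9)
F = 3159 (F = 9*351 = 3159)
f = -15182530 (f = (52 + 7714)*(-12526 + 10571) = 7766*(-1955) = -15182530)
sqrt(F + f) = sqrt(3159 - 15182530) = sqrt(-15179371) = I*sqrt(15179371)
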